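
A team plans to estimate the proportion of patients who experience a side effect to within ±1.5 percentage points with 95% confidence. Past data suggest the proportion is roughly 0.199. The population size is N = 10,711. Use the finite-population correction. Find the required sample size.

For a proportion with margin E = 0.015 at 95% confidence, z = 1.960.
n = p̂(1−p̂)(z/E)² = 0.199 × 0.801 × (1.960/0.015)² = 2721.54 — call this n₀.
Finite-population correction with N = 10,711: n = n₀ / (1 + (n₀−1)/N) = 2721.54 / 1.254 = 2170.29
Round up: n = 2171.

2171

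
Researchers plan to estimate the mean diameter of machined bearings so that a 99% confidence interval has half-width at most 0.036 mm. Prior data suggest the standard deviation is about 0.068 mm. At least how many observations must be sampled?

For a mean, the margin of error is E = z·σ/√n, so n = (zσ/E)².
At 99% confidence, z = 2.576.
n = (2.576 × 0.068 / 0.036)² = 23.68
Round up: n = 24.

24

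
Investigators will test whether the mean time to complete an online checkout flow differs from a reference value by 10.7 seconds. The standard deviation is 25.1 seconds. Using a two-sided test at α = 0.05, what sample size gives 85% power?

For a one-sample z-test, n = ((z_{α/2} + z_β)·σ/δ)².
z_{α/2} = 1.960 (two-sided α = 0.05); z_β = 1.036 (power 85% → β = 0.15).
n = (2.996 × 25.1 / 10.7)² = 49.39
Round up: n = 50.

50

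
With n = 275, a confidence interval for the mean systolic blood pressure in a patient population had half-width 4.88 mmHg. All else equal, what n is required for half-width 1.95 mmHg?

Margin of error scales as 1/√n, so n₂ = n₁·(E₁/E₂)².
n₂ = 275 × (4.88/1.95)² = 275 × 6.263 = 1722.33
Round up: n₂ = 1723.

1723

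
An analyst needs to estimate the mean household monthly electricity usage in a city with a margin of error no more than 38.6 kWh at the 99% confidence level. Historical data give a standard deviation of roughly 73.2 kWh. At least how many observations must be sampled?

24

For a mean, the margin of error is E = z·σ/√n, so n = (zσ/E)².
At 99% confidence, z = 2.576.
n = (2.576 × 73.2 / 38.6)² = 23.86
Round up: n = 24.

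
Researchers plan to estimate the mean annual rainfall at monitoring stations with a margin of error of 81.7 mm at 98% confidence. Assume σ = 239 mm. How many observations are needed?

47

For a mean, the margin of error is E = z·σ/√n, so n = (zσ/E)².
At 98% confidence, z = 2.326.
n = (2.326 × 239 / 81.7)² = 46.30
Round up: n = 47.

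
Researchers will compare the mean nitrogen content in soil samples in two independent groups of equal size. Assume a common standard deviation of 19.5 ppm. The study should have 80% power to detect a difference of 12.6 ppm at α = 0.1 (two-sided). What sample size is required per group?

For two equal groups, n per group = 2·((z_{α/2} + z_β)·σ/δ)².
z_{α/2} = 1.645; z_β = 0.842 (power 80%).
n = 2 × (2.487 × 19.5 / 12.6)² = 2 × 14.81 = 29.62
Round up: n = 30 per group.

30 per group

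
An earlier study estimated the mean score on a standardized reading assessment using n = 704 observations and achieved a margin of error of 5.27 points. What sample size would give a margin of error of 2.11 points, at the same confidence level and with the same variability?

n = 4392

Margin of error scales as 1/√n, so n₂ = n₁·(E₁/E₂)².
n₂ = 704 × (5.27/2.11)² = 704 × 6.238 = 4391.55
Round up: n₂ = 4392.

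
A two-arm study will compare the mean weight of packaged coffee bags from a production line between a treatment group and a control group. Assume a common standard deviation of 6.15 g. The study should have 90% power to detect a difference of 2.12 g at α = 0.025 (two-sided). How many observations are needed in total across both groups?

For two equal groups, n per group = 2·((z_{α/2} + z_β)·σ/δ)².
z_{α/2} = 2.241; z_β = 1.282 (power 90%).
n = 2 × (3.523 × 6.15 / 2.12)² = 2 × 104.45 = 208.90
Round up: n = 209 per group.
Total across both groups: 2 × 209 = 418.

418 total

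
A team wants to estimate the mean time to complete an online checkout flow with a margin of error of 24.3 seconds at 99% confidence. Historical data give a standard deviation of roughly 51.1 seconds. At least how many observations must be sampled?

30

For a mean, the margin of error is E = z·σ/√n, so n = (zσ/E)².
At 99% confidence, z = 2.576.
n = (2.576 × 51.1 / 24.3)² = 29.34
Round up: n = 30.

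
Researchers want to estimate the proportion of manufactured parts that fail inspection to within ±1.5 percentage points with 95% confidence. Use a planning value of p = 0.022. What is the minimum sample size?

For a proportion with margin E = 0.015 at 95% confidence, z = 1.960.
n = p̂(1−p̂)(z/E)² = 0.022 × 0.978 × (1.960/0.015)² = 367.36
Round up: n = 368.

368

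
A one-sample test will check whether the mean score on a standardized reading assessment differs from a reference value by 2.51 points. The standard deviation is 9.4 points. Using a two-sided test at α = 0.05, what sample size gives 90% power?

n = 148

For a one-sample z-test, n = ((z_{α/2} + z_β)·σ/δ)².
z_{α/2} = 1.960 (two-sided α = 0.05); z_β = 1.282 (power 90% → β = 0.1).
n = (3.242 × 9.4 / 2.51)² = 147.41
Round up: n = 148.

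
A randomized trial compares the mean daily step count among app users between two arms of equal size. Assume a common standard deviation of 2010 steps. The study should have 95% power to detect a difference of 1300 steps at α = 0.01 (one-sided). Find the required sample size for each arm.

For two equal groups, n per group = 2·((z_α + z_β)·σ/δ)².
z_α = 2.326; z_β = 1.645 (power 95%).
n = 2 × (3.971 × 2010 / 1300)² = 2 × 37.70 = 75.40
Round up: n = 76 per group.

76 per group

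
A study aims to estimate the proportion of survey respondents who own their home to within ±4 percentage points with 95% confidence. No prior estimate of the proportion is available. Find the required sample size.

For a proportion with margin E = 0.04 at 95% confidence, z = 1.960.
With no prior estimate, use p = 0.5, which maximizes p(1−p) at 0.25.
n = 0.25 × (z/E)² = 0.25 × (1.960/0.04)² = 600.25
Round up: n = 601.

601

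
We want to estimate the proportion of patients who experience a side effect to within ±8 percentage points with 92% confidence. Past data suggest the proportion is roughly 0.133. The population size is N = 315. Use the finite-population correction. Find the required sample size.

For a proportion with margin E = 0.08 at 92% confidence, z = 1.751.
n = p̂(1−p̂)(z/E)² = 0.133 × 0.867 × (1.751/0.08)² = 55.24 — call this n₀.
Finite-population correction with N = 315: n = n₀ / (1 + (n₀−1)/N) = 55.24 / 1.172 = 47.13
Round up: n = 48.

n = 48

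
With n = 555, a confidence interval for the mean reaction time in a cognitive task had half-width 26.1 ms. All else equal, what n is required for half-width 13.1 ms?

Margin of error scales as 1/√n, so n₂ = n₁·(E₁/E₂)².
n₂ = 555 × (26.1/13.1)² = 555 × 3.97 = 2203.35
Round up: n₂ = 2204.

2204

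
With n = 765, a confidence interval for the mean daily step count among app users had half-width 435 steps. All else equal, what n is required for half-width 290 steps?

Margin of error scales as 1/√n, so n₂ = n₁·(E₁/E₂)².
n₂ = 765 × (435/290)² = 765 × 2.25 = 1721.25
Round up: n₂ = 1722.

n = 1722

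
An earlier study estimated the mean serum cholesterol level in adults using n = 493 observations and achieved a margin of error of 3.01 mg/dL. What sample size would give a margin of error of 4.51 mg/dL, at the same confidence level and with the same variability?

Margin of error scales as 1/√n, so n₂ = n₁·(E₁/E₂)².
n₂ = 493 × (3.01/4.51)² = 493 × 0.4454 = 219.58
Round up: n₂ = 220.

220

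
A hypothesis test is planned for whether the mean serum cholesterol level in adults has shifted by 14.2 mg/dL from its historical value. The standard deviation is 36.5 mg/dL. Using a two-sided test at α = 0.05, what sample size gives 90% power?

For a one-sample z-test, n = ((z_{α/2} + z_β)·σ/δ)².
z_{α/2} = 1.960 (two-sided α = 0.05); z_β = 1.282 (power 90% → β = 0.1).
n = (3.242 × 36.5 / 14.2)² = 69.44
Round up: n = 70.

n = 70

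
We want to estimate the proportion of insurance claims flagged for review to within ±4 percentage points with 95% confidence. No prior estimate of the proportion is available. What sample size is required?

601

For a proportion with margin E = 0.04 at 95% confidence, z = 1.960.
With no prior estimate, use p = 0.5, which maximizes p(1−p) at 0.25.
n = 0.25 × (z/E)² = 0.25 × (1.960/0.04)² = 600.25
Round up: n = 601.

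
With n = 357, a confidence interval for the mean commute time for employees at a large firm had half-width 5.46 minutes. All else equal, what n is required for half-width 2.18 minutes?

Margin of error scales as 1/√n, so n₂ = n₁·(E₁/E₂)².
n₂ = 357 × (5.46/2.18)² = 357 × 6.273 = 2239.46
Round up: n₂ = 2240.

2240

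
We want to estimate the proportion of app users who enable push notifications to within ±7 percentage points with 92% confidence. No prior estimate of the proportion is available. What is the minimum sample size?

n = 157

For a proportion with margin E = 0.07 at 92% confidence, z = 1.751.
With no prior estimate, use p = 0.5, which maximizes p(1−p) at 0.25.
n = 0.25 × (z/E)² = 0.25 × (1.751/0.07)² = 156.43
Round up: n = 157.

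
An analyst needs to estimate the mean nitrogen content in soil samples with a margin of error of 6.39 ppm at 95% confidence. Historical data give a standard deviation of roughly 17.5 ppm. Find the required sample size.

29

For a mean, the margin of error is E = z·σ/√n, so n = (zσ/E)².
At 95% confidence, z = 1.960.
n = (1.960 × 17.5 / 6.39)² = 28.81
Round up: n = 29.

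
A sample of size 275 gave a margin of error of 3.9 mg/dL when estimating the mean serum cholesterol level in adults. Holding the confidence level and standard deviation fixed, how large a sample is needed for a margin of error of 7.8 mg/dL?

Margin of error scales as 1/√n, so n₂ = n₁·(E₁/E₂)².
n₂ = 275 × (3.9/7.8)² = 275 × 0.25 = 68.75
Round up: n₂ = 69.

69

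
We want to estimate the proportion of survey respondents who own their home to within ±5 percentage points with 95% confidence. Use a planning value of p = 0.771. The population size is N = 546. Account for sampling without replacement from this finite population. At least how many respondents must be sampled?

For a proportion with margin E = 0.05 at 95% confidence, z = 1.960.
n = p̂(1−p̂)(z/E)² = 0.771 × 0.229 × (1.960/0.05)² = 271.31 — call this n₀.
Finite-population correction with N = 546: n = n₀ / (1 + (n₀−1)/N) = 271.31 / 1.495 = 181.48
Round up: n = 182.

182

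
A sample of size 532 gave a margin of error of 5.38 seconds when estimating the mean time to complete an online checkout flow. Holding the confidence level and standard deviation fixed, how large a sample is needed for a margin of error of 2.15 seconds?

n = 3332

Margin of error scales as 1/√n, so n₂ = n₁·(E₁/E₂)².
n₂ = 532 × (5.38/2.15)² = 532 × 6.262 = 3331.38
Round up: n₂ = 3332.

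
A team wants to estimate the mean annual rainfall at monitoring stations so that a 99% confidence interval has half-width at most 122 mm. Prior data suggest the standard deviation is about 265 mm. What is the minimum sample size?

For a mean, the margin of error is E = z·σ/√n, so n = (zσ/E)².
At 99% confidence, z = 2.576.
n = (2.576 × 265 / 122)² = 31.31
Round up: n = 32.

32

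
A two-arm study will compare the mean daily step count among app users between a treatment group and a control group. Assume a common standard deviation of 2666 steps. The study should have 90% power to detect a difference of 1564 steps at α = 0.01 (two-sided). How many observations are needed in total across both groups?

174 total

For two equal groups, n per group = 2·((z_{α/2} + z_β)·σ/δ)².
z_{α/2} = 2.576; z_β = 1.282 (power 90%).
n = 2 × (3.858 × 2666 / 1564)² = 2 × 43.25 = 86.50
Round up: n = 87 per group.
Total across both groups: 2 × 87 = 174.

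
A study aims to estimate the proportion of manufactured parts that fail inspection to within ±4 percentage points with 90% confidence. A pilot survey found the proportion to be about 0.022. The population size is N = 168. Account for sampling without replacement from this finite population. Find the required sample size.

31

For a proportion with margin E = 0.04 at 90% confidence, z = 1.645.
n = p̂(1−p̂)(z/E)² = 0.022 × 0.978 × (1.645/0.04)² = 36.39 — call this n₀.
Finite-population correction with N = 168: n = n₀ / (1 + (n₀−1)/N) = 36.39 / 1.211 = 30.05
Round up: n = 31.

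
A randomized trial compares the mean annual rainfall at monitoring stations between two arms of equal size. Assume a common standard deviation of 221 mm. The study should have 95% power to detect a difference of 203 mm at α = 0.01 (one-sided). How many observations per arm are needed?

38 per group

For two equal groups, n per group = 2·((z_α + z_β)·σ/δ)².
z_α = 2.326; z_β = 1.645 (power 95%).
n = 2 × (3.971 × 221 / 203)² = 2 × 18.69 = 37.38
Round up: n = 38 per group.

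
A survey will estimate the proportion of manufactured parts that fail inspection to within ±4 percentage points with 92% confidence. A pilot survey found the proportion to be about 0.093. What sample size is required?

For a proportion with margin E = 0.04 at 92% confidence, z = 1.751.
n = p̂(1−p̂)(z/E)² = 0.093 × 0.907 × (1.751/0.04)² = 161.64
Round up: n = 162.

n = 162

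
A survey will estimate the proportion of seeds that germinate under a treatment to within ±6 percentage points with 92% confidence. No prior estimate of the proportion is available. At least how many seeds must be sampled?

n = 213

For a proportion with margin E = 0.06 at 92% confidence, z = 1.751.
With no prior estimate, use p = 0.5, which maximizes p(1−p) at 0.25.
n = 0.25 × (z/E)² = 0.25 × (1.751/0.06)² = 212.92
Round up: n = 213.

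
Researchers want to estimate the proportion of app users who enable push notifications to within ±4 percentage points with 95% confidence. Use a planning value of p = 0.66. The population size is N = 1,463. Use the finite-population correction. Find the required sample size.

For a proportion with margin E = 0.04 at 95% confidence, z = 1.960.
n = p̂(1−p̂)(z/E)² = 0.66 × 0.34 × (1.960/0.04)² = 538.78 — call this n₀.
Finite-population correction with N = 1,463: n = n₀ / (1 + (n₀−1)/N) = 538.78 / 1.368 = 393.85
Round up: n = 394.

394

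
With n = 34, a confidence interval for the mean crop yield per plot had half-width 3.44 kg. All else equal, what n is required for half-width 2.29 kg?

Margin of error scales as 1/√n, so n₂ = n₁·(E₁/E₂)².
n₂ = 34 × (3.44/2.29)² = 34 × 2.257 = 76.74
Round up: n₂ = 77.

77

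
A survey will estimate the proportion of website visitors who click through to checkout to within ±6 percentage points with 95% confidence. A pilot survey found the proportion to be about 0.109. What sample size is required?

For a proportion with margin E = 0.06 at 95% confidence, z = 1.960.
n = p̂(1−p̂)(z/E)² = 0.109 × 0.891 × (1.960/0.06)² = 103.64
Round up: n = 104.

104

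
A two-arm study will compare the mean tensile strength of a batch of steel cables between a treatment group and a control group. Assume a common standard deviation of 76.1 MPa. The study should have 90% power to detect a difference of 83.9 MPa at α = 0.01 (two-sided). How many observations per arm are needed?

25 per group

For two equal groups, n per group = 2·((z_{α/2} + z_β)·σ/δ)².
z_{α/2} = 2.576; z_β = 1.282 (power 90%).
n = 2 × (3.858 × 76.1 / 83.9)² = 2 × 12.25 = 24.50
Round up: n = 25 per group.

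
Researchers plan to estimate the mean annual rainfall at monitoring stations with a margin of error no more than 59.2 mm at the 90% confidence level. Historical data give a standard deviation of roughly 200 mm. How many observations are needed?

For a mean, the margin of error is E = z·σ/√n, so n = (zσ/E)².
At 90% confidence, z = 1.645.
n = (1.645 × 200 / 59.2)² = 30.89
Round up: n = 31.

31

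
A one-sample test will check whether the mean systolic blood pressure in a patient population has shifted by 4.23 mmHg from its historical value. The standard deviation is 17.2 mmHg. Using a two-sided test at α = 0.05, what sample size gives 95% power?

For a one-sample z-test, n = ((z_{α/2} + z_β)·σ/δ)².
z_{α/2} = 1.960 (two-sided α = 0.05); z_β = 1.645 (power 95% → β = 0.05).
n = (3.605 × 17.2 / 4.23)² = 214.88
Round up: n = 215.

215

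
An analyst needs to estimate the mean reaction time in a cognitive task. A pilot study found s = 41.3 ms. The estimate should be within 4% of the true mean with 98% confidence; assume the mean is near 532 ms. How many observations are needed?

For a mean, the margin of error is E = z·σ/√n, so n = (zσ/E)².
At 98% confidence, z = 2.326.
E = 4% of 532 = 21.28 ms.
n = (2.326 × 41.3 / 21.28)² = 20.38
Round up: n = 21.

21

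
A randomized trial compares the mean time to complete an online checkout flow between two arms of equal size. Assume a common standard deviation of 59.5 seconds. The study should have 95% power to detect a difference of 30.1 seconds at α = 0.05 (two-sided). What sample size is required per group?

102 per group

For two equal groups, n per group = 2·((z_{α/2} + z_β)·σ/δ)².
z_{α/2} = 1.960; z_β = 1.645 (power 95%).
n = 2 × (3.605 × 59.5 / 30.1)² = 2 × 50.78 = 101.56
Round up: n = 102 per group.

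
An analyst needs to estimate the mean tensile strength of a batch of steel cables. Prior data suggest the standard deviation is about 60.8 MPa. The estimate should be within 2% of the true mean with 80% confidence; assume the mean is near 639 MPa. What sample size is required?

38

For a mean, the margin of error is E = z·σ/√n, so n = (zσ/E)².
At 80% confidence, z = 1.282.
E = 2% of 639 = 12.78 MPa.
n = (1.282 × 60.8 / 12.78)² = 37.20
Round up: n = 38.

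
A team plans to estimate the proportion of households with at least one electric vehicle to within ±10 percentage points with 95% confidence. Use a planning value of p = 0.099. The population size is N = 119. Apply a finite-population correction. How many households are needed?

For a proportion with margin E = 0.1 at 95% confidence, z = 1.960.
n = p̂(1−p̂)(z/E)² = 0.099 × 0.901 × (1.960/0.1)² = 34.27 — call this n₀.
Finite-population correction with N = 119: n = n₀ / (1 + (n₀−1)/N) = 34.27 / 1.28 = 26.77
Round up: n = 27.

27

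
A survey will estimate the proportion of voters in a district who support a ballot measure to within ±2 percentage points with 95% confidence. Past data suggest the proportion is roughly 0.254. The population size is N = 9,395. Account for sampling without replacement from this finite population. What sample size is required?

For a proportion with margin E = 0.02 at 95% confidence, z = 1.960.
n = p̂(1−p̂)(z/E)² = 0.254 × 0.746 × (1.960/0.02)² = 1819.80 — call this n₀.
Finite-population correction with N = 9,395: n = n₀ / (1 + (n₀−1)/N) = 1819.80 / 1.194 = 1524.12
Round up: n = 1525.

n = 1525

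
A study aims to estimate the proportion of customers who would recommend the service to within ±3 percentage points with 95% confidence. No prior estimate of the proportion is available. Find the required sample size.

For a proportion with margin E = 0.03 at 95% confidence, z = 1.960.
With no prior estimate, use p = 0.5, which maximizes p(1−p) at 0.25.
n = 0.25 × (z/E)² = 0.25 × (1.960/0.03)² = 1067.11
Round up: n = 1068.

1068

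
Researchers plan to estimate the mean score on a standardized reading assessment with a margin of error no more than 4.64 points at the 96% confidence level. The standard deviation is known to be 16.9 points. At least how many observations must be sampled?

n = 56

For a mean, the margin of error is E = z·σ/√n, so n = (zσ/E)².
At 96% confidence, z = 2.054.
n = (2.054 × 16.9 / 4.64)² = 55.97
Round up: n = 56.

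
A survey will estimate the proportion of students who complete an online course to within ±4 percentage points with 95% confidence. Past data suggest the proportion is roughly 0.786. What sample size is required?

n = 404

For a proportion with margin E = 0.04 at 95% confidence, z = 1.960.
n = p̂(1−p̂)(z/E)² = 0.786 × 0.214 × (1.960/0.04)² = 403.86
Round up: n = 404.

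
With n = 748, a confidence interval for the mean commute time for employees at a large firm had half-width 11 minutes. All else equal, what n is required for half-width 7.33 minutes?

Margin of error scales as 1/√n, so n₂ = n₁·(E₁/E₂)².
n₂ = 748 × (11/7.33)² = 748 × 2.252 = 1684.50
Round up: n₂ = 1685.

1685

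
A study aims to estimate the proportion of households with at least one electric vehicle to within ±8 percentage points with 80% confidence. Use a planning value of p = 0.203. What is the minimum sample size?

n = 42

For a proportion with margin E = 0.08 at 80% confidence, z = 1.282.
n = p̂(1−p̂)(z/E)² = 0.203 × 0.797 × (1.282/0.08)² = 41.55
Round up: n = 42.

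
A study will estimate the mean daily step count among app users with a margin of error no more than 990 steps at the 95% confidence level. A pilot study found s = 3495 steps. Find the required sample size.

48

For a mean, the margin of error is E = z·σ/√n, so n = (zσ/E)².
At 95% confidence, z = 1.960.
n = (1.960 × 3495 / 990)² = 47.88
Round up: n = 48.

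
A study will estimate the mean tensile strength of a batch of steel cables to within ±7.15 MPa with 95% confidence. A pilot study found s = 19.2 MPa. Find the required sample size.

n = 28

For a mean, the margin of error is E = z·σ/√n, so n = (zσ/E)².
At 95% confidence, z = 1.960.
n = (1.960 × 19.2 / 7.15)² = 27.70
Round up: n = 28.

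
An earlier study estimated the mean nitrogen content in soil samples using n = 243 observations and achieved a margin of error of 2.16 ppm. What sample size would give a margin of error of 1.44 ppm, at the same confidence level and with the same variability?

Margin of error scales as 1/√n, so n₂ = n₁·(E₁/E₂)².
n₂ = 243 × (2.16/1.44)² = 243 × 2.25 = 546.75
Round up: n₂ = 547.

547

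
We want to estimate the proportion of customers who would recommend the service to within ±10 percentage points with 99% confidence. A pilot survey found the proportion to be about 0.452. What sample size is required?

165

For a proportion with margin E = 0.1 at 99% confidence, z = 2.576.
n = p̂(1−p̂)(z/E)² = 0.452 × 0.548 × (2.576/0.1)² = 164.37
Round up: n = 165.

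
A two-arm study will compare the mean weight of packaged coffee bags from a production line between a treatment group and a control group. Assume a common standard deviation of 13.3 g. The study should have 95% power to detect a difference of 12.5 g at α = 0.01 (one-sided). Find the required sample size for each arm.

For two equal groups, n per group = 2·((z_α + z_β)·σ/δ)².
z_α = 2.326; z_β = 1.645 (power 95%).
n = 2 × (3.971 × 13.3 / 12.5)² = 2 × 17.85 = 35.70
Round up: n = 36 per group.

36 per group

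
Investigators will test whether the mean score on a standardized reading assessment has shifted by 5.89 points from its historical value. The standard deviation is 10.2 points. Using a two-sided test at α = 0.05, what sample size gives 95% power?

39

For a one-sample z-test, n = ((z_{α/2} + z_β)·σ/δ)².
z_{α/2} = 1.960 (two-sided α = 0.05); z_β = 1.645 (power 95% → β = 0.05).
n = (3.605 × 10.2 / 5.89)² = 38.97
Round up: n = 39.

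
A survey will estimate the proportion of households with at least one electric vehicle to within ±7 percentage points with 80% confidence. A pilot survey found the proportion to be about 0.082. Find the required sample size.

n = 26

For a proportion with margin E = 0.07 at 80% confidence, z = 1.282.
n = p̂(1−p̂)(z/E)² = 0.082 × 0.918 × (1.282/0.07)² = 25.25
Round up: n = 26.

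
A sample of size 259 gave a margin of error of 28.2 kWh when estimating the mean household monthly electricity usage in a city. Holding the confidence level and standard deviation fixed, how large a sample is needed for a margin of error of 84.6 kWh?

n = 29

Margin of error scales as 1/√n, so n₂ = n₁·(E₁/E₂)².
n₂ = 259 × (28.2/84.6)² = 259 × 0.1111 = 28.77
Round up: n₂ = 29.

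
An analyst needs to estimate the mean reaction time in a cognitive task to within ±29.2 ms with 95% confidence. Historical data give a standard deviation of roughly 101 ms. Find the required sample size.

For a mean, the margin of error is E = z·σ/√n, so n = (zσ/E)².
At 95% confidence, z = 1.960.
n = (1.960 × 101 / 29.2)² = 45.96
Round up: n = 46.

46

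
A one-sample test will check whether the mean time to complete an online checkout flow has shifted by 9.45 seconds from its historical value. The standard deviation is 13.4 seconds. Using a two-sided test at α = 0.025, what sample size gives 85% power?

n = 22

For a one-sample z-test, n = ((z_{α/2} + z_β)·σ/δ)².
z_{α/2} = 2.241 (two-sided α = 0.025); z_β = 1.036 (power 85% → β = 0.15).
n = (3.277 × 13.4 / 9.45)² = 21.59
Round up: n = 22.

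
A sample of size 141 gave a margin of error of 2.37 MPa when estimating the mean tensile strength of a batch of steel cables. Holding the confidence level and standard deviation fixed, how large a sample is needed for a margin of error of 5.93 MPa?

Margin of error scales as 1/√n, so n₂ = n₁·(E₁/E₂)².
n₂ = 141 × (2.37/5.93)² = 141 × 0.1597 = 22.52
Round up: n₂ = 23.

23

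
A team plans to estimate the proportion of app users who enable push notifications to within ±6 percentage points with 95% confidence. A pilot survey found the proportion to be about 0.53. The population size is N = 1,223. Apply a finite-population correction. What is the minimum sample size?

For a proportion with margin E = 0.06 at 95% confidence, z = 1.960.
n = p̂(1−p̂)(z/E)² = 0.53 × 0.47 × (1.960/0.06)² = 265.82 — call this n₀.
Finite-population correction with N = 1,223: n = n₀ / (1 + (n₀−1)/N) = 265.82 / 1.217 = 218.42
Round up: n = 219.

n = 219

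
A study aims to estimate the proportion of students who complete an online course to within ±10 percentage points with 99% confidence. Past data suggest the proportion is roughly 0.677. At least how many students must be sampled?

For a proportion with margin E = 0.1 at 99% confidence, z = 2.576.
n = p̂(1−p̂)(z/E)² = 0.677 × 0.323 × (2.576/0.1)² = 145.11
Round up: n = 146.

146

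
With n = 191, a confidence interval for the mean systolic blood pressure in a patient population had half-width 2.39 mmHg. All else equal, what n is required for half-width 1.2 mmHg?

758

Margin of error scales as 1/√n, so n₂ = n₁·(E₁/E₂)².
n₂ = 191 × (2.39/1.2)² = 191 × 3.967 = 757.70
Round up: n₂ = 758.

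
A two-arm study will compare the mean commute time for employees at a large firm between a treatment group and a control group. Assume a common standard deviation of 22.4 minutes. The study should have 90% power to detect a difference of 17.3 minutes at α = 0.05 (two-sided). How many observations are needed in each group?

36 per group

For two equal groups, n per group = 2·((z_{α/2} + z_β)·σ/δ)².
z_{α/2} = 1.960; z_β = 1.282 (power 90%).
n = 2 × (3.242 × 22.4 / 17.3)² = 2 × 17.62 = 35.24
Round up: n = 36 per group.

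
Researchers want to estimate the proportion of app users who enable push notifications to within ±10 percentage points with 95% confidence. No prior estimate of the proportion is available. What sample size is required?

For a proportion with margin E = 0.1 at 95% confidence, z = 1.960.
With no prior estimate, use p = 0.5, which maximizes p(1−p) at 0.25.
n = 0.25 × (z/E)² = 0.25 × (1.960/0.1)² = 96.04
Round up: n = 97.

97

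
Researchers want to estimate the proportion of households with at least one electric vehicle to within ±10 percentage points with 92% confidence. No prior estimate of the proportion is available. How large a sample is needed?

77

For a proportion with margin E = 0.1 at 92% confidence, z = 1.751.
With no prior estimate, use p = 0.5, which maximizes p(1−p) at 0.25.
n = 0.25 × (z/E)² = 0.25 × (1.751/0.1)² = 76.65
Round up: n = 77.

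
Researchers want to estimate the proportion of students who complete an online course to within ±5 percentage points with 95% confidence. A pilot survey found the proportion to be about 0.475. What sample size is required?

For a proportion with margin E = 0.05 at 95% confidence, z = 1.960.
n = p̂(1−p̂)(z/E)² = 0.475 × 0.525 × (1.960/0.05)² = 383.20
Round up: n = 384.

384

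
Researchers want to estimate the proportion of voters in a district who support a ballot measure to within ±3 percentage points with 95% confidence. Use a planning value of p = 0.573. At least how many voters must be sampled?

For a proportion with margin E = 0.03 at 95% confidence, z = 1.960.
n = p̂(1−p̂)(z/E)² = 0.573 × 0.427 × (1.960/0.03)² = 1044.36
Round up: n = 1045.

1045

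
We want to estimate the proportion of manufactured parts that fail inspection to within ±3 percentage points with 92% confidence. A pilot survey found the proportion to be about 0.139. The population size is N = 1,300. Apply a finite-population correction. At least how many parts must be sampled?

For a proportion with margin E = 0.03 at 92% confidence, z = 1.751.
n = p̂(1−p̂)(z/E)² = 0.139 × 0.861 × (1.751/0.03)² = 407.71 — call this n₀.
Finite-population correction with N = 1,300: n = n₀ / (1 + (n₀−1)/N) = 407.71 / 1.313 = 310.52
Round up: n = 311.

n = 311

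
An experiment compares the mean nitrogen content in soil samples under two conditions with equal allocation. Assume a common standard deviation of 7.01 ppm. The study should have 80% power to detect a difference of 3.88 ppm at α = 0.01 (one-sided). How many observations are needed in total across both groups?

For two equal groups, n per group = 2·((z_α + z_β)·σ/δ)².
z_α = 2.326; z_β = 0.842 (power 80%).
n = 2 × (3.168 × 7.01 / 3.88)² = 2 × 32.76 = 65.52
Round up: n = 66 per group.
Total across both groups: 2 × 66 = 132.

132 total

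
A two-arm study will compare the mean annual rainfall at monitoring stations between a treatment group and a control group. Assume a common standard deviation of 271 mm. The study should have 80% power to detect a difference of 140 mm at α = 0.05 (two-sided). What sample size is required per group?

59 per group

For two equal groups, n per group = 2·((z_{α/2} + z_β)·σ/δ)².
z_{α/2} = 1.960; z_β = 0.842 (power 80%).
n = 2 × (2.802 × 271 / 140)² = 2 × 29.42 = 58.84
Round up: n = 59 per group.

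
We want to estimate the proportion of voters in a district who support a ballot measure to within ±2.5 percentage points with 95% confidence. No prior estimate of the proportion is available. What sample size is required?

For a proportion with margin E = 0.025 at 95% confidence, z = 1.960.
With no prior estimate, use p = 0.5, which maximizes p(1−p) at 0.25.
n = 0.25 × (z/E)² = 0.25 × (1.960/0.025)² = 1536.64
Round up: n = 1537.

n = 1537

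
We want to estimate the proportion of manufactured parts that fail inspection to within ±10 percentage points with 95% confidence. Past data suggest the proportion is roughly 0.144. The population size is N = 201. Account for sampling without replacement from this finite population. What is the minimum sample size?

For a proportion with margin E = 0.1 at 95% confidence, z = 1.960.
n = p̂(1−p̂)(z/E)² = 0.144 × 0.856 × (1.960/0.1)² = 47.35 — call this n₀.
Finite-population correction with N = 201: n = n₀ / (1 + (n₀−1)/N) = 47.35 / 1.231 = 38.46
Round up: n = 39.

39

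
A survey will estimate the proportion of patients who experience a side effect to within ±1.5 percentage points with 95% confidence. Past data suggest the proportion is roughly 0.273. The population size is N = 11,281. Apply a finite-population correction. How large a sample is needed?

For a proportion with margin E = 0.015 at 95% confidence, z = 1.960.
n = p̂(1−p̂)(z/E)² = 0.273 × 0.727 × (1.960/0.015)² = 3388.65 — call this n₀.
Finite-population correction with N = 11,281: n = n₀ / (1 + (n₀−1)/N) = 3388.65 / 1.3 = 2606.65
Round up: n = 2607.

n = 2607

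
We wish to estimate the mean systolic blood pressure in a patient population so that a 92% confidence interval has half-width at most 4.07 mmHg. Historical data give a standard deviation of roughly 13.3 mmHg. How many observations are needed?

For a mean, the margin of error is E = z·σ/√n, so n = (zσ/E)².
At 92% confidence, z = 1.751.
n = (1.751 × 13.3 / 4.07)² = 32.74
Round up: n = 33.

33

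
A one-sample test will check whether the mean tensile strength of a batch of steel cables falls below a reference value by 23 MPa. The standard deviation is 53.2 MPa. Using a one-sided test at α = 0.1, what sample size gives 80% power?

For a one-sample z-test, n = ((z_α + z_β)·σ/δ)².
z_α = 1.282 (one-sided α = 0.1); z_β = 0.842 (power 80% → β = 0.2).
n = (2.124 × 53.2 / 23)² = 24.14
Round up: n = 25.

25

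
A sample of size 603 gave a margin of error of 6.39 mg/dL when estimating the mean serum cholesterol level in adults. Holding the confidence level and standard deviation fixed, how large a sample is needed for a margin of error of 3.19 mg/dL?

Margin of error scales as 1/√n, so n₂ = n₁·(E₁/E₂)².
n₂ = 603 × (6.39/3.19)² = 603 × 4.013 = 2419.84
Round up: n₂ = 2420.

2420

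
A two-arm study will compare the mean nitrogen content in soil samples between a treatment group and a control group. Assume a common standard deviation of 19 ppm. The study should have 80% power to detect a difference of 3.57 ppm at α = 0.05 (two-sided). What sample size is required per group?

For two equal groups, n per group = 2·((z_{α/2} + z_β)·σ/δ)².
z_{α/2} = 1.960; z_β = 0.842 (power 80%).
n = 2 × (2.802 × 19 / 3.57)² = 2 × 222.39 = 444.78
Round up: n = 445 per group.

445 per group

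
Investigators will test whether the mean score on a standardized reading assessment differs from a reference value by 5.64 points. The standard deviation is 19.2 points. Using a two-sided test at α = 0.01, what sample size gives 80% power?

For a one-sample z-test, n = ((z_{α/2} + z_β)·σ/δ)².
z_{α/2} = 2.576 (two-sided α = 0.01); z_β = 0.842 (power 80% → β = 0.2).
n = (3.418 × 19.2 / 5.64)² = 135.39
Round up: n = 136.

136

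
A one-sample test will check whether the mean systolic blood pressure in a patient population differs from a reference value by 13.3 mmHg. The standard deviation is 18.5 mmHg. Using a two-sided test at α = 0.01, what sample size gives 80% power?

n = 23

For a one-sample z-test, n = ((z_{α/2} + z_β)·σ/δ)².
z_{α/2} = 2.576 (two-sided α = 0.01); z_β = 0.842 (power 80% → β = 0.2).
n = (3.418 × 18.5 / 13.3)² = 22.60
Round up: n = 23.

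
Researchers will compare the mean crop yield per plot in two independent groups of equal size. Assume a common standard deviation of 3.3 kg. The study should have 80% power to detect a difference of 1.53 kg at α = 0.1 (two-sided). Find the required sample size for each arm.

For two equal groups, n per group = 2·((z_{α/2} + z_β)·σ/δ)².
z_{α/2} = 1.645; z_β = 0.842 (power 80%).
n = 2 × (2.487 × 3.3 / 1.53)² = 2 × 28.77 = 57.54
Round up: n = 58 per group.

58 per group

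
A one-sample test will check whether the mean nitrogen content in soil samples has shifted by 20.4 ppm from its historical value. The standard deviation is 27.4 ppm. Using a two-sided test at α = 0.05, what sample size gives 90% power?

19

For a one-sample z-test, n = ((z_{α/2} + z_β)·σ/δ)².
z_{α/2} = 1.960 (two-sided α = 0.05); z_β = 1.282 (power 90% → β = 0.1).
n = (3.242 × 27.4 / 20.4)² = 18.96
Round up: n = 19.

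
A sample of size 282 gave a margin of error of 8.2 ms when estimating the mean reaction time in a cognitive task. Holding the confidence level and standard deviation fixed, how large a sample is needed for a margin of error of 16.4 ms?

Margin of error scales as 1/√n, so n₂ = n₁·(E₁/E₂)².
n₂ = 282 × (8.2/16.4)² = 282 × 0.25 = 70.50
Round up: n₂ = 71.

71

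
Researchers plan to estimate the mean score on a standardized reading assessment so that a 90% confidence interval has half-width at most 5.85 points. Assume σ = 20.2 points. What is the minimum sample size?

33

For a mean, the margin of error is E = z·σ/√n, so n = (zσ/E)².
At 90% confidence, z = 1.645.
n = (1.645 × 20.2 / 5.85)² = 32.26
Round up: n = 33.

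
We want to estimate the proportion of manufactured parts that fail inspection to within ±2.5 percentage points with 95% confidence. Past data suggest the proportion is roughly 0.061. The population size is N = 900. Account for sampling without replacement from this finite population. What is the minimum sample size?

n = 254

For a proportion with margin E = 0.025 at 95% confidence, z = 1.960.
n = p̂(1−p̂)(z/E)² = 0.061 × 0.939 × (1.960/0.025)² = 352.07 — call this n₀.
Finite-population correction with N = 900: n = n₀ / (1 + (n₀−1)/N) = 352.07 / 1.39 = 253.29
Round up: n = 254.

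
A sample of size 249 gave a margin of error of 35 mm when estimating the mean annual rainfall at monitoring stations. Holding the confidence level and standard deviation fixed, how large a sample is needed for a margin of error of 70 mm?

Margin of error scales as 1/√n, so n₂ = n₁·(E₁/E₂)².
n₂ = 249 × (35/70)² = 249 × 0.25 = 62.25
Round up: n₂ = 63.

63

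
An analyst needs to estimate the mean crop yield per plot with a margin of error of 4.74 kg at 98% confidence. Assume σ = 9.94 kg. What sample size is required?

For a mean, the margin of error is E = z·σ/√n, so n = (zσ/E)².
At 98% confidence, z = 2.326.
n = (2.326 × 9.94 / 4.74)² = 23.79
Round up: n = 24.

n = 24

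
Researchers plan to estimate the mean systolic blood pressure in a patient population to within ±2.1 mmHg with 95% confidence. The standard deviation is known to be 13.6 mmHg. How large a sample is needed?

n = 162

For a mean, the margin of error is E = z·σ/√n, so n = (zσ/E)².
At 95% confidence, z = 1.960.
n = (1.960 × 13.6 / 2.1)² = 161.12
Round up: n = 162.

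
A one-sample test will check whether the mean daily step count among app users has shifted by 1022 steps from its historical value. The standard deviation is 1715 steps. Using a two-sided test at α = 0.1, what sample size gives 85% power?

21

For a one-sample z-test, n = ((z_{α/2} + z_β)·σ/δ)².
z_{α/2} = 1.645 (two-sided α = 0.1); z_β = 1.036 (power 85% → β = 0.15).
n = (2.681 × 1715 / 1022)² = 20.24
Round up: n = 21.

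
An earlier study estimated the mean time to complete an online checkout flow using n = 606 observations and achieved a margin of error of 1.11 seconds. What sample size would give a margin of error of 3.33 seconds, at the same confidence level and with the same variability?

Margin of error scales as 1/√n, so n₂ = n₁·(E₁/E₂)².
n₂ = 606 × (1.11/3.33)² = 606 × 0.1111 = 67.33
Round up: n₂ = 68.

68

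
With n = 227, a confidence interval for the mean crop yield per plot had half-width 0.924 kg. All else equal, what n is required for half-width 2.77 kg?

26

Margin of error scales as 1/√n, so n₂ = n₁·(E₁/E₂)².
n₂ = 227 × (0.924/2.77)² = 227 × 0.1113 = 25.27
Round up: n₂ = 26.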